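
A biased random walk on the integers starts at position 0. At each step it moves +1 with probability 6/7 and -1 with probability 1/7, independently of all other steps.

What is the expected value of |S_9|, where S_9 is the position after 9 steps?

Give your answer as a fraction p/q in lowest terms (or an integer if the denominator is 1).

S_9 takes values m ≡ 1 (mod 2) with |m| ≤ 9; P(S_9=m) = C(9,(9+m)/2) · (6/7)^((9+m)/2) · (1/7)^((9-m)/2).
Distribution: P(S=-9)=1/40353607, P(S=-7)=54/40353607, P(S=-5)=1296/40353607, P(S=-3)=2592/5764801, P(S=-1)=23328/5764801, P(S=1)=139968/5764801, P(S=3)=559872/5764801, P(S=5)=10077696/40353607, P(S=7)=15116544/40353607, P(S=9)=10077696/40353607
E[|S_9|] = Σ_m |m|·P(S_9=m) = 37123605/5764801

Answer: 37123605/5764801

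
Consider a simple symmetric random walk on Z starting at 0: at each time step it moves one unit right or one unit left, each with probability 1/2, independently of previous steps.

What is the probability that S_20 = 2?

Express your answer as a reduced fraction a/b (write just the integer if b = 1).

To reach position 2 after 20 steps: need 11 steps of +1 and 9 of -1.
Favorable paths: C(20,11) = 167960
Total paths: 2^20 = 1048576
P = 167960/1048576 = 20995/131072

Answer: 20995/131072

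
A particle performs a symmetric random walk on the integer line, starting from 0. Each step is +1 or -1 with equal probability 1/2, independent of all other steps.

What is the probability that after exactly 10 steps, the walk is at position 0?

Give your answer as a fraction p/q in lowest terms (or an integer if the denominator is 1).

To return to 0 after 10 steps: need exactly 5 steps of +1 and 5 of -1.
Favorable paths: C(10,5) = 252
Total paths: 2^10 = 1024
P = 252/1024 = 63/256

Answer: 63/256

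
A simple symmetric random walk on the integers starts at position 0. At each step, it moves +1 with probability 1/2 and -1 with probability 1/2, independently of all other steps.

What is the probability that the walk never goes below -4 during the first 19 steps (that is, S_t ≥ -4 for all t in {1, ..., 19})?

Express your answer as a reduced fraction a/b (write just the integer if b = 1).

Answer: 96577/131072

Derivation:
Let f(t,s) = #length-t paths at position s with S_1..S_t all ≥ -4.
f(t,s) = f(t-1,s-1) + f(t-1,s+1) for s ≥ -4; f(t,s) = 0 for s < -4.
t=0: f(0,0)=1
t=1: f(1,-1)=1 f(1,1)=1
t=2: f(2,-2)=1 f(2,0)=2 f(2,2)=1
t=3: f(3,-3)=1 f(3,-1)=3 f(3,1)=3 f(3,3)=1
t=4: f(4,-4)=1 f(4,-2)=4 f(4,0)=6 f(4,2)=4 f(4,4)=1
t=5: f(5,-3)=5 f(5,-1)=10 f(5,1)=10 f(5,3)=5 f(5,5)=1
t=6: f(6,-4)=5 f(6,-2)=15 f(6,0)=20 f(6,2)=15 f(6,4)=6 f(6,6)=1
t=7: f(7,-3)=20 f(7,-1)=35 f(7,1)=35 f(7,3)=21 f(7,5)=7 f(7,7)=1
t=8: f(8,-4)=20 f(8,-2)=55 f(8,0)=70 f(8,2)=56 f(8,4)=28 f(8,6)=8 f(8,8)=1
t=9: f(9,-3)=75 f(9,-1)=125 f(9,1)=126 f(9,3)=84 f(9,5)=36 f(9,7)=9 f(9,9)=1
t=10: f(10,-4)=75 f(10,-2)=200 f(10,0)=251 f(10,2)=210 f(10,4)=120 f(10,6)=45 f(10,8)=10 f(10,10)=1
t=11: f(11,-3)=275 f(11,-1)=451 f(11,1)=461 f(11,3)=330 f(11,5)=165 f(11,7)=55 f(11,9)=11 f(11,11)=1
t=12: f(12,-4)=275 f(12,-2)=726 f(12,0)=912 f(12,2)=791 f(12,4)=495 f(12,6)=220 f(12,8)=66 f(12,10)=12 f(12,12)=1
t=13: f(13,-3)=1001 f(13,-1)=1638 f(13,1)=1703 f(13,3)=1286 f(13,5)=715 f(13,7)=286 f(13,9)=78 f(13,11)=13 f(13,13)=1
t=14: f(14,-4)=1001 f(14,-2)=2639 f(14,0)=3341 f(14,2)=2989 f(14,4)=2001 f(14,6)=1001 f(14,8)=364 f(14,10)=91 f(14,12)=14 f(14,14)=1
t=15: f(15,-3)=3640 f(15,-1)=5980 f(15,1)=6330 f(15,3)=4990 f(15,5)=3002 f(15,7)=1365 f(15,9)=455 f(15,11)=105 f(15,13)=15 f(15,15)=1
t=16: f(16,-4)=3640 f(16,-2)=9620 f(16,0)=12310 f(16,2)=11320 f(16,4)=7992 f(16,6)=4367 f(16,8)=1820 f(16,10)=560 f(16,12)=120 f(16,14)=16 f(16,16)=1
t=17: f(17,-3)=13260 f(17,-1)=21930 f(17,1)=23630 f(17,3)=19312 f(17,5)=12359 f(17,7)=6187 f(17,9)=2380 f(17,11)=680 f(17,13)=136 f(17,15)=17 f(17,17)=1
t=18: f(18,-4)=13260 f(18,-2)=35190 f(18,0)=45560 f(18,2)=42942 f(18,4)=31671 f(18,6)=18546 f(18,8)=8567 f(18,10)=3060 f(18,12)=816 f(18,14)=153 f(18,16)=18 f(18,18)=1
t=19: f(19,-3)=48450 f(19,-1)=80750 f(19,1)=88502 f(19,3)=74613 f(19,5)=50217 f(19,7)=27113 f(19,9)=11627 f(19,11)=3876 f(19,13)=969 f(19,15)=171 f(19,17)=19 f(19,19)=1
Σ_s f(19,s) = 386308
P = 386308/524288 = 96577/131072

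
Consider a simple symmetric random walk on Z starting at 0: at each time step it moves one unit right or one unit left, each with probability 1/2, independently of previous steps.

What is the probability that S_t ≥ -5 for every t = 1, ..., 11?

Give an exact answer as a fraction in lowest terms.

Let f(t,s) = #length-t paths at position s with S_1..S_t all ≥ -5.
f(t,s) = f(t-1,s-1) + f(t-1,s+1) for s ≥ -5; f(t,s) = 0 for s < -5.
t=0: f(0,0)=1
t=1: f(1,-1)=1 f(1,1)=1
t=2: f(2,-2)=1 f(2,0)=2 f(2,2)=1
t=3: f(3,-3)=1 f(3,-1)=3 f(3,1)=3 f(3,3)=1
t=4: f(4,-4)=1 f(4,-2)=4 f(4,0)=6 f(4,2)=4 f(4,4)=1
t=5: f(5,-5)=1 f(5,-3)=5 f(5,-1)=10 f(5,1)=10 f(5,3)=5 f(5,5)=1
t=6: f(6,-4)=6 f(6,-2)=15 f(6,0)=20 f(6,2)=15 f(6,4)=6 f(6,6)=1
t=7: f(7,-5)=6 f(7,-3)=21 f(7,-1)=35 f(7,1)=35 f(7,3)=21 f(7,5)=7 f(7,7)=1
t=8: f(8,-4)=27 f(8,-2)=56 f(8,0)=70 f(8,2)=56 f(8,4)=28 f(8,6)=8 f(8,8)=1
t=9: f(9,-5)=27 f(9,-3)=83 f(9,-1)=126 f(9,1)=126 f(9,3)=84 f(9,5)=36 f(9,7)=9 f(9,9)=1
t=10: f(10,-4)=110 f(10,-2)=209 f(10,0)=252 f(10,2)=210 f(10,4)=120 f(10,6)=45 f(10,8)=10 f(10,10)=1
t=11: f(11,-5)=110 f(11,-3)=319 f(11,-1)=461 f(11,1)=462 f(11,3)=330 f(11,5)=165 f(11,7)=55 f(11,9)=11 f(11,11)=1
Σ_s f(11,s) = 1914
P = 1914/2048 = 957/1024

Answer: 957/1024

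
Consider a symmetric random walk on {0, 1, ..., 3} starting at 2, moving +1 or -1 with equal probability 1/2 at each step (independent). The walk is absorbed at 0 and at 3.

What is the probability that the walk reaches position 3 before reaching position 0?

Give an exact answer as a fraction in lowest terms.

Answer: 2/3

Derivation:
Symmetric walk (p = 1/2): the harmonic-function argument gives P(hit 3 before 0 | start at 2) = a/N.
P = 2/3 = 2/3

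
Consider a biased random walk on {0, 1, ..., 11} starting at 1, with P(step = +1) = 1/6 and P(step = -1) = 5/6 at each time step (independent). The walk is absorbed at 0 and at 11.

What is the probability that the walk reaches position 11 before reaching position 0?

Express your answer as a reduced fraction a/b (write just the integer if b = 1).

Biased walk: p = 1/6, q = 5/6, r = q/p = 5
Gambler's ruin: P(hit 11 before 0 | start at 1) = (1 - r^a)/(1 - r^N)
r^1 = 5; r^11 = 48828125
P = (1 - 5) / (1 - 48828125) = -4 / -48828124 = 1/12207031

Answer: 1/12207031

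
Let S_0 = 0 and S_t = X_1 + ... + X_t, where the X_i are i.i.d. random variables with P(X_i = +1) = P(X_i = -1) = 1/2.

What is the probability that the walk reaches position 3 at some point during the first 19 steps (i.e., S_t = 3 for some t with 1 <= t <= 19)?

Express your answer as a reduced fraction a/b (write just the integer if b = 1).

Answer: 131975/262144

Derivation:
Count via complement. Let g(t,s) = #length-t paths at position s with S_1..S_t all ≠ 3.
g(t,s) = g(t-1,s-1) + g(t-1,s+1) for s ≠ 3; g(t,3) = 0.
t=0: g(0,0)=1
t=1: g(1,-1)=1 g(1,1)=1
t=2: g(2,-2)=1 g(2,0)=2 g(2,2)=1
t=3: g(3,-3)=1 g(3,-1)=3 g(3,1)=3
t=4: g(4,-4)=1 g(4,-2)=4 g(4,0)=6 g(4,2)=3
t=5: g(5,-5)=1 g(5,-3)=5 g(5,-1)=10 g(5,1)=9
t=6: g(6,-6)=1 g(6,-4)=6 g(6,-2)=15 g(6,0)=19 g(6,2)=9
t=7: g(7,-7)=1 g(7,-5)=7 g(7,-3)=21 g(7,-1)=34 g(7,1)=28
t=8: g(8,-8)=1 g(8,-6)=8 g(8,-4)=28 g(8,-2)=55 g(8,0)=62 g(8,2)=28
t=9: g(9,-9)=1 g(9,-7)=9 g(9,-5)=36 g(9,-3)=83 g(9,-1)=117 g(9,1)=90
t=10: g(10,-10)=1 g(10,-8)=10 g(10,-6)=45 g(10,-4)=119 g(10,-2)=200 g(10,0)=207 g(10,2)=90
t=11: g(11,-11)=1 g(11,-9)=11 g(11,-7)=55 g(11,-5)=164 g(11,-3)=319 g(11,-1)=407 g(11,1)=297
t=12: g(12,-12)=1 g(12,-10)=12 g(12,-8)=66 g(12,-6)=219 g(12,-4)=483 g(12,-2)=726 g(12,0)=704 g(12,2)=297
t=13: g(13,-13)=1 g(13,-11)=13 g(13,-9)=78 g(13,-7)=285 g(13,-5)=702 g(13,-3)=1209 g(13,-1)=1430 g(13,1)=1001
t=14: g(14,-14)=1 g(14,-12)=14 g(14,-10)=91 g(14,-8)=363 g(14,-6)=987 g(14,-4)=1911 g(14,-2)=2639 g(14,0)=2431 g(14,2)=1001
t=15: g(15,-15)=1 g(15,-13)=15 g(15,-11)=105 g(15,-9)=454 g(15,-7)=1350 g(15,-5)=2898 g(15,-3)=4550 g(15,-1)=5070 g(15,1)=3432
t=16: g(16,-16)=1 g(16,-14)=16 g(16,-12)=120 g(16,-10)=559 g(16,-8)=1804 g(16,-6)=4248 g(16,-4)=7448 g(16,-2)=9620 g(16,0)=8502 g(16,2)=3432
t=17: g(17,-17)=1 g(17,-15)=17 g(17,-13)=136 g(17,-11)=679 g(17,-9)=2363 g(17,-7)=6052 g(17,-5)=11696 g(17,-3)=17068 g(17,-1)=18122 g(17,1)=11934
t=18: g(18,-18)=1 g(18,-16)=18 g(18,-14)=153 g(18,-12)=815 g(18,-10)=3042 g(18,-8)=8415 g(18,-6)=17748 g(18,-4)=28764 g(18,-2)=35190 g(18,0)=30056 g(18,2)=11934
t=19: g(19,-19)=1 g(19,-17)=19 g(19,-15)=171 g(19,-13)=968 g(19,-11)=3857 g(19,-9)=11457 g(19,-7)=26163 g(19,-5)=46512 g(19,-3)=63954 g(19,-1)=65246 g(19,1)=41990
Paths never hitting 3: Σ_s g(19,s) = 260338
Paths hitting 3: 2^19 - 260338 = 263950
P = 263950/524288 = 131975/262144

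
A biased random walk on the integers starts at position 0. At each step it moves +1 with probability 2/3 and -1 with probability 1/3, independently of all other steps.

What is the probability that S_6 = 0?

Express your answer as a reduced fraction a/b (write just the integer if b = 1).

To be at 0 after 6 steps: need exactly 3 steps of +1 and 3 of -1.
Number of such sequences: C(6,3) = 20
Each has probability (2/3)^3 · (1/3)^3 = 8/729
P = 20 · 8/729 = 160/729

Answer: 160/729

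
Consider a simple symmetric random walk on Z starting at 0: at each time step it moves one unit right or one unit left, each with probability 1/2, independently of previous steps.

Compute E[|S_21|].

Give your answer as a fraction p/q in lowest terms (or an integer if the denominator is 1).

S_21 takes values m ≡ 1 (mod 2) with |m| ≤ 21; P(S_21=m) = C(21,(21+m)/2)/2^21.
Total paths: 2^21 = 2097152
Distribution: P(S=-21)=1/2097152, P(S=-19)=21/2097152, P(S=-17)=210/2097152, P(S=-15)=1330/2097152, P(S=-13)=5985/2097152, P(S=-11)=20349/2097152, P(S=-9)=54264/2097152, P(S=-7)=116280/2097152, P(S=-5)=203490/2097152, P(S=-3)=293930/2097152, P(S=-1)=352716/2097152, P(S=1)=352716/2097152, P(S=3)=293930/2097152, P(S=5)=203490/2097152, P(S=7)=116280/2097152, P(S=9)=54264/2097152, P(S=11)=20349/2097152, P(S=13)=5985/2097152, P(S=15)=1330/2097152, P(S=17)=210/2097152, P(S=19)=21/2097152, P(S=21)=1/2097152
E[|S_21|] = Σ_m |m|·P(S_21=m) = 7759752/2097152 = 969969/262144

Answer: 969969/262144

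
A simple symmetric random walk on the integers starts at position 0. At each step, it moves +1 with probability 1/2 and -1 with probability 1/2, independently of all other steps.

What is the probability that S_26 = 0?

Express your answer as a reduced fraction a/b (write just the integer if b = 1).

To return to 0 after 26 steps: need exactly 13 steps of +1 and 13 of -1.
Favorable paths: C(26,13) = 10400600
Total paths: 2^26 = 67108864
P = 10400600/67108864 = 1300075/8388608

Answer: 1300075/8388608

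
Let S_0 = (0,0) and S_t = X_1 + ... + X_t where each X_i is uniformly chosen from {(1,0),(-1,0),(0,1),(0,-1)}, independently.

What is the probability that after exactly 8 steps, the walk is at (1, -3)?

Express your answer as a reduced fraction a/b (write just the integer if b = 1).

Answer: 49/2048

Derivation:
Let h be the number of horizontal steps (so 8-h are vertical). To end at (1,-3) need (h+1)/2 right-steps and ((8-h)-3)/2 up-steps.
Sum over h with 1 ≤ h ≤ 5, h ≡ 1 (mod 2), 8-h ≡ 1 (mod 2):
h=1: C(8,1)·C(1,1)·C(7,2) = 8·1·21 = 168
h=3: C(8,3)·C(3,2)·C(5,1) = 56·3·5 = 840
h=5: C(8,5)·C(5,3)·C(3,0) = 56·10·1 = 560
Total favorable: 1568
Total paths: 4^8 = 65536
P = 1568/65536 = 49/2048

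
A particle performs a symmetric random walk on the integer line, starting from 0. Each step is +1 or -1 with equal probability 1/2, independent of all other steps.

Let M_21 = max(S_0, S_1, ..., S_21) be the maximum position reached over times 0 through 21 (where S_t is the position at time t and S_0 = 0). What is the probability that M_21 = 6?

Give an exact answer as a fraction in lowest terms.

Let M_21 = max(S_0,...,S_21). Use the reflection principle: for j ≥ 1, #{paths with M_21 ≥ j} = #{S_21 ≥ j} + #{S_21 ≥ j+1}.
By reflection, #{M_21 ≥ 6} = #{S_21 ≥ 6} + #{S_21 ≥ 7} = 198440 + 198440 = 396880.
#{M_21 ≥ 7} = #{S_21 ≥ 7} + #{S_21 ≥ 8} = 198440 + 82160 = 280600.
#{M_21 = 6} = 396880 - 280600 = 116280.
P(M_21 = 6) = 116280/2097152 = 14535/262144

Answer: 14535/262144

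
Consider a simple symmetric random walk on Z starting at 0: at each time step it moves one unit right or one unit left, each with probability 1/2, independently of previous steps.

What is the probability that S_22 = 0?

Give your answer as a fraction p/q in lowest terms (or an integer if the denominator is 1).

To return to 0 after 22 steps: need exactly 11 steps of +1 and 11 of -1.
Favorable paths: C(22,11) = 705432
Total paths: 2^22 = 4194304
P = 705432/4194304 = 88179/524288

Answer: 88179/524288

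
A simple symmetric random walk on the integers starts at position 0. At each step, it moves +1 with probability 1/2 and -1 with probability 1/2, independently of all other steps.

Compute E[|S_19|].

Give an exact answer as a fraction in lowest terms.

S_19 takes values m ≡ 1 (mod 2) with |m| ≤ 19; P(S_19=m) = C(19,(19+m)/2)/2^19.
Total paths: 2^19 = 524288
Distribution: P(S=-19)=1/524288, P(S=-17)=19/524288, P(S=-15)=171/524288, P(S=-13)=969/524288, P(S=-11)=3876/524288, P(S=-9)=11628/524288, P(S=-7)=27132/524288, P(S=-5)=50388/524288, P(S=-3)=75582/524288, P(S=-1)=92378/524288, P(S=1)=92378/524288, P(S=3)=75582/524288, P(S=5)=50388/524288, P(S=7)=27132/524288, P(S=9)=11628/524288, P(S=11)=3876/524288, P(S=13)=969/524288, P(S=15)=171/524288, P(S=17)=19/524288, P(S=19)=1/524288
E[|S_19|] = Σ_m |m|·P(S_19=m) = 1847560/524288 = 230945/65536

Answer: 230945/65536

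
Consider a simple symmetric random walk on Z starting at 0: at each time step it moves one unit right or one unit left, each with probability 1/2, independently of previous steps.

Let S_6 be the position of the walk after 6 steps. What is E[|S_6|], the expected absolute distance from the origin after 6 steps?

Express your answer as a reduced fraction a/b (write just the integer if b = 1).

Answer: 15/8

Derivation:
S_6 takes values m ≡ 0 (mod 2) with |m| ≤ 6; P(S_6=m) = C(6,(6+m)/2)/2^6.
Total paths: 2^6 = 64
Distribution: P(S=-6)=1/64, P(S=-4)=6/64, P(S=-2)=15/64, P(S=0)=20/64, P(S=2)=15/64, P(S=4)=6/64, P(S=6)=1/64
E[|S_6|] = Σ_m |m|·P(S_6=m) = 120/64 = 15/8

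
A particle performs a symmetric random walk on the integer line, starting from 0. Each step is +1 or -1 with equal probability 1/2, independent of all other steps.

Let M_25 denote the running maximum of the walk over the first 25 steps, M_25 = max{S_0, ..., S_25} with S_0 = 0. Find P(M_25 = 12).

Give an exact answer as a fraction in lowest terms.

Answer: 44275/8388608

Derivation:
Let M_25 = max(S_0,...,S_25). Use the reflection principle: for j ≥ 1, #{paths with M_25 ≥ j} = #{S_25 ≥ j} + #{S_25 ≥ j+1}.
By reflection, #{M_25 ≥ 12} = #{S_25 ≥ 12} + #{S_25 ≥ 13} = 245506 + 245506 = 491012.
#{M_25 ≥ 13} = #{S_25 ≥ 13} + #{S_25 ≥ 14} = 245506 + 68406 = 313912.
#{M_25 = 12} = 491012 - 313912 = 177100.
P(M_25 = 12) = 177100/33554432 = 44275/8388608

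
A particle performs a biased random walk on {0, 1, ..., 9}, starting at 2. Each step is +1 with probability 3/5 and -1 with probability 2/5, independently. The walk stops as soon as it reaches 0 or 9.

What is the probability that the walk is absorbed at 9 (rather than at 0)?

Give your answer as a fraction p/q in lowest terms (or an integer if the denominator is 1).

Answer: 10935/19171

Derivation:
Biased walk: p = 3/5, q = 2/5, r = q/p = 2/3
Gambler's ruin: P(hit 9 before 0 | start at 2) = (1 - r^a)/(1 - r^N)
r^2 = 4/9; r^9 = 512/19683
P = (1 - 4/9) / (1 - 512/19683) = 5/9 / 19171/19683 = 10935/19171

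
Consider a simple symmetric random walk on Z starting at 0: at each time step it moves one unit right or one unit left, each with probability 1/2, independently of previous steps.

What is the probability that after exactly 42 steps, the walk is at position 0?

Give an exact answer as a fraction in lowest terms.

Answer: 67282234305/549755813888

Derivation:
To return to 0 after 42 steps: need exactly 21 steps of +1 and 21 of -1.
Favorable paths: C(42,21) = 538257874440
Total paths: 2^42 = 4398046511104
P = 538257874440/4398046511104 = 67282234305/549755813888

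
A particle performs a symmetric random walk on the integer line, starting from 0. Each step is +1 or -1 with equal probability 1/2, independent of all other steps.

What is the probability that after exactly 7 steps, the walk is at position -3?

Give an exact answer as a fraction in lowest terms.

To reach position -3 after 7 steps: need 2 steps of +1 and 5 of -1.
Favorable paths: C(7,2) = 21
Total paths: 2^7 = 128
P = 21/128 = 21/128

Answer: 21/128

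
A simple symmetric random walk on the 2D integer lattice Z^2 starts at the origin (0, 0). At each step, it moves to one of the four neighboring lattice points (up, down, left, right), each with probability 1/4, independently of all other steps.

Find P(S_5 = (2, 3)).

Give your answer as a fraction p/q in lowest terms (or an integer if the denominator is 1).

Let h be the number of horizontal steps (so 5-h are vertical). To end at (2,3) need (h+2)/2 right-steps and ((5-h)+3)/2 up-steps.
Sum over h with 2 ≤ h ≤ 2, h ≡ 0 (mod 2), 5-h ≡ 1 (mod 2):
h=2: C(5,2)·C(2,2)·C(3,3) = 10·1·1 = 10
Total favorable: 10
Total paths: 4^5 = 1024
P = 10/1024 = 5/512

Answer: 5/512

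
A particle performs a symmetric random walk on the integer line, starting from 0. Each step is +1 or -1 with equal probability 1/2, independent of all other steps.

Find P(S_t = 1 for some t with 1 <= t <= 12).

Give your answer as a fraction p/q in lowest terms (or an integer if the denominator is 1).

Count via complement. Let g(t,s) = #length-t paths at position s with S_1..S_t all ≠ 1.
g(t,s) = g(t-1,s-1) + g(t-1,s+1) for s ≠ 1; g(t,1) = 0.
t=0: g(0,0)=1
t=1: g(1,-1)=1
t=2: g(2,-2)=1 g(2,0)=1
t=3: g(3,-3)=1 g(3,-1)=2
t=4: g(4,-4)=1 g(4,-2)=3 g(4,0)=2
t=5: g(5,-5)=1 g(5,-3)=4 g(5,-1)=5
t=6: g(6,-6)=1 g(6,-4)=5 g(6,-2)=9 g(6,0)=5
t=7: g(7,-7)=1 g(7,-5)=6 g(7,-3)=14 g(7,-1)=14
t=8: g(8,-8)=1 g(8,-6)=7 g(8,-4)=20 g(8,-2)=28 g(8,0)=14
t=9: g(9,-9)=1 g(9,-7)=8 g(9,-5)=27 g(9,-3)=48 g(9,-1)=42
t=10: g(10,-10)=1 g(10,-8)=9 g(10,-6)=35 g(10,-4)=75 g(10,-2)=90 g(10,0)=42
t=11: g(11,-11)=1 g(11,-9)=10 g(11,-7)=44 g(11,-5)=110 g(11,-3)=165 g(11,-1)=132
t=12: g(12,-12)=1 g(12,-10)=11 g(12,-8)=54 g(12,-6)=154 g(12,-4)=275 g(12,-2)=297 g(12,0)=132
Paths never hitting 1: Σ_s g(12,s) = 924
Paths hitting 1: 2^12 - 924 = 3172
P = 3172/4096 = 793/1024

Answer: 793/1024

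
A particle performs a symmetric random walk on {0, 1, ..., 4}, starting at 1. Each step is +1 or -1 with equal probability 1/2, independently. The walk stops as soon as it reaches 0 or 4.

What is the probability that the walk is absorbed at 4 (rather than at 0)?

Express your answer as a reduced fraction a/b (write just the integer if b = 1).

Symmetric walk (p = 1/2): the harmonic-function argument gives P(hit 4 before 0 | start at 1) = a/N.
P = 1/4 = 1/4

Answer: 1/4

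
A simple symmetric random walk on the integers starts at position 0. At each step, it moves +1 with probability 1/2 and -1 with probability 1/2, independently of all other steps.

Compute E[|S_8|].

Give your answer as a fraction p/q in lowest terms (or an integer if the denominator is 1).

S_8 takes values m ≡ 0 (mod 2) with |m| ≤ 8; P(S_8=m) = C(8,(8+m)/2)/2^8.
Total paths: 2^8 = 256
Distribution: P(S=-8)=1/256, P(S=-6)=8/256, P(S=-4)=28/256, P(S=-2)=56/256, P(S=0)=70/256, P(S=2)=56/256, P(S=4)=28/256, P(S=6)=8/256, P(S=8)=1/256
E[|S_8|] = Σ_m |m|·P(S_8=m) = 560/256 = 35/16

Answer: 35/16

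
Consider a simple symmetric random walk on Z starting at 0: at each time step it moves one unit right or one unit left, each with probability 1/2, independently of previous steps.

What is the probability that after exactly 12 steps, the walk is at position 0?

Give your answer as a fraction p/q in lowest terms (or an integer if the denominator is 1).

Answer: 231/1024

Derivation:
To reach position 0 after 12 steps: need 6 steps of +1 and 6 of -1.
Favorable paths: C(12,6) = 924
Total paths: 2^12 = 4096
P = 924/4096 = 231/1024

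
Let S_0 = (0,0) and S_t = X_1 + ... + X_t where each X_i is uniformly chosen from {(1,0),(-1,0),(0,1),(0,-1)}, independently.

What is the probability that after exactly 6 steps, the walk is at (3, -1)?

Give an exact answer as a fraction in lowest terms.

Let h be the number of horizontal steps (so 6-h are vertical). To end at (3,-1) need (h+3)/2 right-steps and ((6-h)-1)/2 up-steps.
Sum over h with 3 ≤ h ≤ 5, h ≡ 1 (mod 2), 6-h ≡ 1 (mod 2):
h=3: C(6,3)·C(3,3)·C(3,1) = 20·1·3 = 60
h=5: C(6,5)·C(5,4)·C(1,0) = 6·5·1 = 30
Total favorable: 90
Total paths: 4^6 = 4096
P = 90/4096 = 45/2048

Answer: 45/2048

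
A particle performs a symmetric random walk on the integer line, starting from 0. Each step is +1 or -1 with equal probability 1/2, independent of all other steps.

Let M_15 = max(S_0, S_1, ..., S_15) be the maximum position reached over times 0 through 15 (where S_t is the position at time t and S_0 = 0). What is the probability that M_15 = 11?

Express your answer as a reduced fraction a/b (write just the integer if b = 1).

Answer: 105/32768

Derivation:
Let M_15 = max(S_0,...,S_15). Use the reflection principle: for j ≥ 1, #{paths with M_15 ≥ j} = #{S_15 ≥ j} + #{S_15 ≥ j+1}.
By reflection, #{M_15 ≥ 11} = #{S_15 ≥ 11} + #{S_15 ≥ 12} = 121 + 16 = 137.
#{M_15 ≥ 12} = #{S_15 ≥ 12} + #{S_15 ≥ 13} = 16 + 16 = 32.
#{M_15 = 11} = 137 - 32 = 105.
P(M_15 = 11) = 105/32768 = 105/32768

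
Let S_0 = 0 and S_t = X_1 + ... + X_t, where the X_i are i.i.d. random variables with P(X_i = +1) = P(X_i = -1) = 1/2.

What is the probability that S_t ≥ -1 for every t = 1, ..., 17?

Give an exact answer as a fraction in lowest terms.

Let f(t,s) = #length-t paths at position s with S_1..S_t all ≥ -1.
f(t,s) = f(t-1,s-1) + f(t-1,s+1) for s ≥ -1; f(t,s) = 0 for s < -1.
t=0: f(0,0)=1
t=1: f(1,-1)=1 f(1,1)=1
t=2: f(2,0)=2 f(2,2)=1
t=3: f(3,-1)=2 f(3,1)=3 f(3,3)=1
t=4: f(4,0)=5 f(4,2)=4 f(4,4)=1
t=5: f(5,-1)=5 f(5,1)=9 f(5,3)=5 f(5,5)=1
t=6: f(6,0)=14 f(6,2)=14 f(6,4)=6 f(6,6)=1
t=7: f(7,-1)=14 f(7,1)=28 f(7,3)=20 f(7,5)=7 f(7,7)=1
t=8: f(8,0)=42 f(8,2)=48 f(8,4)=27 f(8,6)=8 f(8,8)=1
t=9: f(9,-1)=42 f(9,1)=90 f(9,3)=75 f(9,5)=35 f(9,7)=9 f(9,9)=1
t=10: f(10,0)=132 f(10,2)=165 f(10,4)=110 f(10,6)=44 f(10,8)=10 f(10,10)=1
t=11: f(11,-1)=132 f(11,1)=297 f(11,3)=275 f(11,5)=154 f(11,7)=54 f(11,9)=11 f(11,11)=1
t=12: f(12,0)=429 f(12,2)=572 f(12,4)=429 f(12,6)=208 f(12,8)=65 f(12,10)=12 f(12,12)=1
t=13: f(13,-1)=429 f(13,1)=1001 f(13,3)=1001 f(13,5)=637 f(13,7)=273 f(13,9)=77 f(13,11)=13 f(13,13)=1
t=14: f(14,0)=1430 f(14,2)=2002 f(14,4)=1638 f(14,6)=910 f(14,8)=350 f(14,10)=90 f(14,12)=14 f(14,14)=1
t=15: f(15,-1)=1430 f(15,1)=3432 f(15,3)=3640 f(15,5)=2548 f(15,7)=1260 f(15,9)=440 f(15,11)=104 f(15,13)=15 f(15,15)=1
t=16: f(16,0)=4862 f(16,2)=7072 f(16,4)=6188 f(16,6)=3808 f(16,8)=1700 f(16,10)=544 f(16,12)=119 f(16,14)=16 f(16,16)=1
t=17: f(17,-1)=4862 f(17,1)=11934 f(17,3)=13260 f(17,5)=9996 f(17,7)=5508 f(17,9)=2244 f(17,11)=663 f(17,13)=135 f(17,15)=17 f(17,17)=1
Σ_s f(17,s) = 48620
P = 48620/131072 = 12155/32768

Answer: 12155/32768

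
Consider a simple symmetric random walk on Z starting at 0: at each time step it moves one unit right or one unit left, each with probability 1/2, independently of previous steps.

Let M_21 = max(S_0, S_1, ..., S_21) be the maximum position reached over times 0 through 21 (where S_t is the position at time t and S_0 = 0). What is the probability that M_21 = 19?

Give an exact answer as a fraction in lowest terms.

Let M_21 = max(S_0,...,S_21). Use the reflection principle: for j ≥ 1, #{paths with M_21 ≥ j} = #{S_21 ≥ j} + #{S_21 ≥ j+1}.
By reflection, #{M_21 ≥ 19} = #{S_21 ≥ 19} + #{S_21 ≥ 20} = 22 + 1 = 23.
#{M_21 ≥ 20} = #{S_21 ≥ 20} + #{S_21 ≥ 21} = 1 + 1 = 2.
#{M_21 = 19} = 23 - 2 = 21.
P(M_21 = 19) = 21/2097152 = 21/2097152

Answer: 21/2097152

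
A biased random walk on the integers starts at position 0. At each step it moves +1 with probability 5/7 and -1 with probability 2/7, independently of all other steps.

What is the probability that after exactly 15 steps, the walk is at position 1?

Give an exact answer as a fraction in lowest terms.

To reach position 1 after 15 steps: need 8 steps of +1 and 7 steps of -1.
Number of such sequences: C(15,8) = 6435
Each has probability (5/7)^8 · (2/7)^7 = 50000000/4747561509943
P = 6435 · 50000000/4747561509943 = 321750000000/4747561509943

Answer: 321750000000/4747561509943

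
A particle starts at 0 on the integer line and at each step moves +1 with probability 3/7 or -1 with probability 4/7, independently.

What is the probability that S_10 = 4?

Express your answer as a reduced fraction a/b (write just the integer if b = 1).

Answer: 16796160/282475249

Derivation:
To reach position 4 after 10 steps: need 7 steps of +1 and 3 steps of -1.
Number of such sequences: C(10,7) = 120
Each has probability (3/7)^7 · (4/7)^3 = 139968/282475249
P = 120 · 139968/282475249 = 16796160/282475249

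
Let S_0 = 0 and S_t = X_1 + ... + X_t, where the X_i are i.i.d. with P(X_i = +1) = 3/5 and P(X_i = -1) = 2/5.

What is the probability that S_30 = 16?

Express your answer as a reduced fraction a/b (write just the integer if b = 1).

To reach position 16 after 30 steps: need 23 steps of +1 and 7 steps of -1.
Number of such sequences: C(30,23) = 2035800
Each has probability (3/5)^23 · (2/5)^7 = 12050326889856/931322574615478515625
P = 2035800 · 12050326889856/931322574615478515625 = 981282219294753792/37252902984619140625

Answer: 981282219294753792/37252902984619140625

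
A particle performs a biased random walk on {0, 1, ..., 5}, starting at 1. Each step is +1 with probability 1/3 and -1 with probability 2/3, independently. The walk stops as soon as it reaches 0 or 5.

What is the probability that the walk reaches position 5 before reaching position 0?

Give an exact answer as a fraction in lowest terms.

Biased walk: p = 1/3, q = 2/3, r = q/p = 2
Gambler's ruin: P(hit 5 before 0 | start at 1) = (1 - r^a)/(1 - r^N)
r^1 = 2; r^5 = 32
P = (1 - 2) / (1 - 32) = -1 / -31 = 1/31

Answer: 1/31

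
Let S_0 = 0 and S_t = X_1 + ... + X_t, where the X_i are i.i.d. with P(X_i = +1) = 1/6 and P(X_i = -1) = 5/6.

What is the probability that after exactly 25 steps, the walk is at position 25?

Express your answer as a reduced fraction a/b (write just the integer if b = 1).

To reach position 25 after 25 steps: need 25 steps of +1 and 0 steps of -1.
Number of such sequences: C(25,25) = 1
Each has probability (1/6)^25 · (5/6)^0 = 1/28430288029929701376
P = 1 · 1/28430288029929701376 = 1/28430288029929701376

Answer: 1/28430288029929701376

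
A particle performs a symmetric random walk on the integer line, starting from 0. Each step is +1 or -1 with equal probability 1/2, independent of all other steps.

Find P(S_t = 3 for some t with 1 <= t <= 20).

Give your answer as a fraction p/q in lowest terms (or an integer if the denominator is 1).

Answer: 131975/262144

Derivation:
Count via complement. Let g(t,s) = #length-t paths at position s with S_1..S_t all ≠ 3.
g(t,s) = g(t-1,s-1) + g(t-1,s+1) for s ≠ 3; g(t,3) = 0.
t=0: g(0,0)=1
t=1: g(1,-1)=1 g(1,1)=1
t=2: g(2,-2)=1 g(2,0)=2 g(2,2)=1
t=3: g(3,-3)=1 g(3,-1)=3 g(3,1)=3
t=4: g(4,-4)=1 g(4,-2)=4 g(4,0)=6 g(4,2)=3
t=5: g(5,-5)=1 g(5,-3)=5 g(5,-1)=10 g(5,1)=9
t=6: g(6,-6)=1 g(6,-4)=6 g(6,-2)=15 g(6,0)=19 g(6,2)=9
t=7: g(7,-7)=1 g(7,-5)=7 g(7,-3)=21 g(7,-1)=34 g(7,1)=28
t=8: g(8,-8)=1 g(8,-6)=8 g(8,-4)=28 g(8,-2)=55 g(8,0)=62 g(8,2)=28
t=9: g(9,-9)=1 g(9,-7)=9 g(9,-5)=36 g(9,-3)=83 g(9,-1)=117 g(9,1)=90
t=10: g(10,-10)=1 g(10,-8)=10 g(10,-6)=45 g(10,-4)=119 g(10,-2)=200 g(10,0)=207 g(10,2)=90
t=11: g(11,-11)=1 g(11,-9)=11 g(11,-7)=55 g(11,-5)=164 g(11,-3)=319 g(11,-1)=407 g(11,1)=297
t=12: g(12,-12)=1 g(12,-10)=12 g(12,-8)=66 g(12,-6)=219 g(12,-4)=483 g(12,-2)=726 g(12,0)=704 g(12,2)=297
t=13: g(13,-13)=1 g(13,-11)=13 g(13,-9)=78 g(13,-7)=285 g(13,-5)=702 g(13,-3)=1209 g(13,-1)=1430 g(13,1)=1001
t=14: g(14,-14)=1 g(14,-12)=14 g(14,-10)=91 g(14,-8)=363 g(14,-6)=987 g(14,-4)=1911 g(14,-2)=2639 g(14,0)=2431 g(14,2)=1001
t=15: g(15,-15)=1 g(15,-13)=15 g(15,-11)=105 g(15,-9)=454 g(15,-7)=1350 g(15,-5)=2898 g(15,-3)=4550 g(15,-1)=5070 g(15,1)=3432
t=16: g(16,-16)=1 g(16,-14)=16 g(16,-12)=120 g(16,-10)=559 g(16,-8)=1804 g(16,-6)=4248 g(16,-4)=7448 g(16,-2)=9620 g(16,0)=8502 g(16,2)=3432
t=17: g(17,-17)=1 g(17,-15)=17 g(17,-13)=136 g(17,-11)=679 g(17,-9)=2363 g(17,-7)=6052 g(17,-5)=11696 g(17,-3)=17068 g(17,-1)=18122 g(17,1)=11934
t=18: g(18,-18)=1 g(18,-16)=18 g(18,-14)=153 g(18,-12)=815 g(18,-10)=3042 g(18,-8)=8415 g(18,-6)=17748 g(18,-4)=28764 g(18,-2)=35190 g(18,0)=30056 g(18,2)=11934
t=19: g(19,-19)=1 g(19,-17)=19 g(19,-15)=171 g(19,-13)=968 g(19,-11)=3857 g(19,-9)=11457 g(19,-7)=26163 g(19,-5)=46512 g(19,-3)=63954 g(19,-1)=65246 g(19,1)=41990
t=20: g(20,-20)=1 g(20,-18)=20 g(20,-16)=190 g(20,-14)=1139 g(20,-12)=4825 g(20,-10)=15314 g(20,-8)=37620 g(20,-6)=72675 g(20,-4)=110466 g(20,-2)=129200 g(20,0)=107236 g(20,2)=41990
Paths never hitting 3: Σ_s g(20,s) = 520676
Paths hitting 3: 2^20 - 520676 = 527900
P = 527900/1048576 = 131975/262144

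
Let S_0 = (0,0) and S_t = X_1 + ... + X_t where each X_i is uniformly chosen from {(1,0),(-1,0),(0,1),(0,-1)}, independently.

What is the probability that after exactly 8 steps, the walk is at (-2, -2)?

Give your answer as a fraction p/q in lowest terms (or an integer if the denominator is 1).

Let h be the number of horizontal steps (so 8-h are vertical). To end at (-2,-2) need (h-2)/2 right-steps and ((8-h)-2)/2 up-steps.
Sum over h with 2 ≤ h ≤ 6, h ≡ 0 (mod 2), 8-h ≡ 0 (mod 2):
h=2: C(8,2)·C(2,0)·C(6,2) = 28·1·15 = 420
h=4: C(8,4)·C(4,1)·C(4,1) = 70·4·4 = 1120
h=6: C(8,6)·C(6,2)·C(2,0) = 28·15·1 = 420
Total favorable: 1960
Total paths: 4^8 = 65536
P = 1960/65536 = 245/8192

Answer: 245/8192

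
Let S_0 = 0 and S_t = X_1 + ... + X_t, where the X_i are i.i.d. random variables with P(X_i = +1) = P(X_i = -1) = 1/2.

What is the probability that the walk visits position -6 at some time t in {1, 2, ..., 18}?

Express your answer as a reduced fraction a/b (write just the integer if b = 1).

Count via complement. Let g(t,s) = #length-t paths at position s with S_1..S_t all ≠ -6.
g(t,s) = g(t-1,s-1) + g(t-1,s+1) for s ≠ -6; g(t,-6) = 0.
t=0: g(0,0)=1
t=1: g(1,-1)=1 g(1,1)=1
t=2: g(2,-2)=1 g(2,0)=2 g(2,2)=1
t=3: g(3,-3)=1 g(3,-1)=3 g(3,1)=3 g(3,3)=1
t=4: g(4,-4)=1 g(4,-2)=4 g(4,0)=6 g(4,2)=4 g(4,4)=1
t=5: g(5,-5)=1 g(5,-3)=5 g(5,-1)=10 g(5,1)=10 g(5,3)=5 g(5,5)=1
t=6: g(6,-4)=6 g(6,-2)=15 g(6,0)=20 g(6,2)=15 g(6,4)=6 g(6,6)=1
t=7: g(7,-5)=6 g(7,-3)=21 g(7,-1)=35 g(7,1)=35 g(7,3)=21 g(7,5)=7 g(7,7)=1
t=8: g(8,-4)=27 g(8,-2)=56 g(8,0)=70 g(8,2)=56 g(8,4)=28 g(8,6)=8 g(8,8)=1
t=9: g(9,-5)=27 g(9,-3)=83 g(9,-1)=126 g(9,1)=126 g(9,3)=84 g(9,5)=36 g(9,7)=9 g(9,9)=1
t=10: g(10,-4)=110 g(10,-2)=209 g(10,0)=252 g(10,2)=210 g(10,4)=120 g(10,6)=45 g(10,8)=10 g(10,10)=1
t=11: g(11,-5)=110 g(11,-3)=319 g(11,-1)=461 g(11,1)=462 g(11,3)=330 g(11,5)=165 g(11,7)=55 g(11,9)=11 g(11,11)=1
t=12: g(12,-4)=429 g(12,-2)=780 g(12,0)=923 g(12,2)=792 g(12,4)=495 g(12,6)=220 g(12,8)=66 g(12,10)=12 g(12,12)=1
t=13: g(13,-5)=429 g(13,-3)=1209 g(13,-1)=1703 g(13,1)=1715 g(13,3)=1287 g(13,5)=715 g(13,7)=286 g(13,9)=78 g(13,11)=13 g(13,13)=1
t=14: g(14,-4)=1638 g(14,-2)=2912 g(14,0)=3418 g(14,2)=3002 g(14,4)=2002 g(14,6)=1001 g(14,8)=364 g(14,10)=91 g(14,12)=14 g(14,14)=1
t=15: g(15,-5)=1638 g(15,-3)=4550 g(15,-1)=6330 g(15,1)=6420 g(15,3)=5004 g(15,5)=3003 g(15,7)=1365 g(15,9)=455 g(15,11)=105 g(15,13)=15 g(15,15)=1
t=16: g(16,-4)=6188 g(16,-2)=10880 g(16,0)=12750 g(16,2)=11424 g(16,4)=8007 g(16,6)=4368 g(16,8)=1820 g(16,10)=560 g(16,12)=120 g(16,14)=16 g(16,16)=1
t=17: g(17,-5)=6188 g(17,-3)=17068 g(17,-1)=23630 g(17,1)=24174 g(17,3)=19431 g(17,5)=12375 g(17,7)=6188 g(17,9)=2380 g(17,11)=680 g(17,13)=136 g(17,15)=17 g(17,17)=1
t=18: g(18,-4)=23256 g(18,-2)=40698 g(18,0)=47804 g(18,2)=43605 g(18,4)=31806 g(18,6)=18563 g(18,8)=8568 g(18,10)=3060 g(18,12)=816 g(18,14)=153 g(18,16)=18 g(18,18)=1
Paths never hitting -6: Σ_s g(18,s) = 218348
Paths hitting -6: 2^18 - 218348 = 43796
P = 43796/262144 = 10949/65536

Answer: 10949/65536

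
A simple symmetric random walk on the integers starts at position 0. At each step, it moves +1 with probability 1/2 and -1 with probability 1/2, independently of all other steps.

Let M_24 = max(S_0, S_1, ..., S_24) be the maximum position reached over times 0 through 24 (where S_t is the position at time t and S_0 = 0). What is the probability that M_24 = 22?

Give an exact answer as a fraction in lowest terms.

Let M_24 = max(S_0,...,S_24). Use the reflection principle: for j ≥ 1, #{paths with M_24 ≥ j} = #{S_24 ≥ j} + #{S_24 ≥ j+1}.
By reflection, #{M_24 ≥ 22} = #{S_24 ≥ 22} + #{S_24 ≥ 23} = 25 + 1 = 26.
#{M_24 ≥ 23} = #{S_24 ≥ 23} + #{S_24 ≥ 24} = 1 + 1 = 2.
#{M_24 = 22} = 26 - 2 = 24.
P(M_24 = 22) = 24/16777216 = 3/2097152

Answer: 3/2097152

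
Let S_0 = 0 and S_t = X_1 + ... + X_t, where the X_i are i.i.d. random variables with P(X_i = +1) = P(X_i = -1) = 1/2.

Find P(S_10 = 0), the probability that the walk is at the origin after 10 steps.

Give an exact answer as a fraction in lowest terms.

To return to 0 after 10 steps: need exactly 5 steps of +1 and 5 of -1.
Favorable paths: C(10,5) = 252
Total paths: 2^10 = 1024
P = 252/1024 = 63/256

Answer: 63/256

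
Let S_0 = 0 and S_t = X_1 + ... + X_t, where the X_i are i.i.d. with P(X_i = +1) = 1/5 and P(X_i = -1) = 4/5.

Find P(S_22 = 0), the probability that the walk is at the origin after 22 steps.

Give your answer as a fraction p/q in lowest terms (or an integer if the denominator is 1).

Answer: 2958796259328/2384185791015625

Derivation:
To be at 0 after 22 steps: need exactly 11 steps of +1 and 11 of -1.
Number of such sequences: C(22,11) = 705432
Each has probability (1/5)^11 · (4/5)^11 = 4194304/2384185791015625
P = 705432 · 4194304/2384185791015625 = 2958796259328/2384185791015625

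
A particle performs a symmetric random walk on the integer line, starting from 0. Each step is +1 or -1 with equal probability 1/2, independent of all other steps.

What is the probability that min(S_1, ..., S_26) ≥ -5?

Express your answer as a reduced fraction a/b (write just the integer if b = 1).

Answer: 50480055/67108864

Derivation:
Let f(t,s) = #length-t paths at position s with S_1..S_t all ≥ -5.
f(t,s) = f(t-1,s-1) + f(t-1,s+1) for s ≥ -5; f(t,s) = 0 for s < -5.
t=0: f(0,0)=1
t=1: f(1,-1)=1 f(1,1)=1
t=2: f(2,-2)=1 f(2,0)=2 f(2,2)=1
t=3: f(3,-3)=1 f(3,-1)=3 f(3,1)=3 f(3,3)=1
t=4: f(4,-4)=1 f(4,-2)=4 f(4,0)=6 f(4,2)=4 f(4,4)=1
t=5: f(5,-5)=1 f(5,-3)=5 f(5,-1)=10 f(5,1)=10 f(5,3)=5 f(5,5)=1
t=6: f(6,-4)=6 f(6,-2)=15 f(6,0)=20 f(6,2)=15 f(6,4)=6 f(6,6)=1
t=7: f(7,-5)=6 f(7,-3)=21 f(7,-1)=35 f(7,1)=35 f(7,3)=21 f(7,5)=7 f(7,7)=1
t=8: f(8,-4)=27 f(8,-2)=56 f(8,0)=70 f(8,2)=56 f(8,4)=28 f(8,6)=8 f(8,8)=1
t=9: f(9,-5)=27 f(9,-3)=83 f(9,-1)=126 f(9,1)=126 f(9,3)=84 f(9,5)=36 f(9,7)=9 f(9,9)=1
t=10: f(10,-4)=110 f(10,-2)=209 f(10,0)=252 f(10,2)=210 f(10,4)=120 f(10,6)=45 f(10,8)=10 f(10,10)=1
t=11: f(11,-5)=110 f(11,-3)=319 f(11,-1)=461 f(11,1)=462 f(11,3)=330 f(11,5)=165 f(11,7)=55 f(11,9)=11 f(11,11)=1
t=12: f(12,-4)=429 f(12,-2)=780 f(12,0)=923 f(12,2)=792 f(12,4)=495 f(12,6)=220 f(12,8)=66 f(12,10)=12 f(12,12)=1
t=13: f(13,-5)=429 f(13,-3)=1209 f(13,-1)=1703 f(13,1)=1715 f(13,3)=1287 f(13,5)=715 f(13,7)=286 f(13,9)=78 f(13,11)=13 f(13,13)=1
t=14: f(14,-4)=1638 f(14,-2)=2912 f(14,0)=3418 f(14,2)=3002 f(14,4)=2002 f(14,6)=1001 f(14,8)=364 f(14,10)=91 f(14,12)=14 f(14,14)=1
t=15: f(15,-5)=1638 f(15,-3)=4550 f(15,-1)=6330 f(15,1)=6420 f(15,3)=5004 f(15,5)=3003 f(15,7)=1365 f(15,9)=455 f(15,11)=105 f(15,13)=15 f(15,15)=1
t=16: f(16,-4)=6188 f(16,-2)=10880 f(16,0)=12750 f(16,2)=11424 f(16,4)=8007 f(16,6)=4368 f(16,8)=1820 f(16,10)=560 f(16,12)=120 f(16,14)=16 f(16,16)=1
t=17: f(17,-5)=6188 f(17,-3)=17068 f(17,-1)=23630 f(17,1)=24174 f(17,3)=19431 f(17,5)=12375 f(17,7)=6188 f(17,9)=2380 f(17,11)=680 f(17,13)=136 f(17,15)=17 f(17,17)=1
t=18: f(18,-4)=23256 f(18,-2)=40698 f(18,0)=47804 f(18,2)=43605 f(18,4)=31806 f(18,6)=18563 f(18,8)=8568 f(18,10)=3060 f(18,12)=816 f(18,14)=153 f(18,16)=18 f(18,18)=1
t=19: f(19,-5)=23256 f(19,-3)=63954 f(19,-1)=88502 f(19,1)=91409 f(19,3)=75411 f(19,5)=50369 f(19,7)=27131 f(19,9)=11628 f(19,11)=3876 f(19,13)=969 f(19,15)=171 f(19,17)=19 f(19,19)=1
t=20: f(20,-4)=87210 f(20,-2)=152456 f(20,0)=179911 f(20,2)=166820 f(20,4)=125780 f(20,6)=77500 f(20,8)=38759 f(20,10)=15504 f(20,12)=4845 f(20,14)=1140 f(20,16)=190 f(20,18)=20 f(20,20)=1
t=21: f(21,-5)=87210 f(21,-3)=239666 f(21,-1)=332367 f(21,1)=346731 f(21,3)=292600 f(21,5)=203280 f(21,7)=116259 f(21,9)=54263 f(21,11)=20349 f(21,13)=5985 f(21,15)=1330 f(21,17)=210 f(21,19)=21 f(21,21)=1
t=22: f(22,-4)=326876 f(22,-2)=572033 f(22,0)=679098 f(22,2)=639331 f(22,4)=495880 f(22,6)=319539 f(22,8)=170522 f(22,10)=74612 f(22,12)=26334 f(22,14)=7315 f(22,16)=1540 f(22,18)=231 f(22,20)=22 f(22,22)=1
t=23: f(23,-5)=326876 f(23,-3)=898909 f(23,-1)=1251131 f(23,1)=1318429 f(23,3)=1135211 f(23,5)=815419 f(23,7)=490061 f(23,9)=245134 f(23,11)=100946 f(23,13)=33649 f(23,15)=8855 f(23,17)=1771 f(23,19)=253 f(23,21)=23 f(23,23)=1
t=24: f(24,-4)=1225785 f(24,-2)=2150040 f(24,0)=2569560 f(24,2)=2453640 f(24,4)=1950630 f(24,6)=1305480 f(24,8)=735195 f(24,10)=346080 f(24,12)=134595 f(24,14)=42504 f(24,16)=10626 f(24,18)=2024 f(24,20)=276 f(24,22)=24 f(24,24)=1
t=25: f(25,-5)=1225785 f(25,-3)=3375825 f(25,-1)=4719600 f(25,1)=5023200 f(25,3)=4404270 f(25,5)=3256110 f(25,7)=2040675 f(25,9)=1081275 f(25,11)=480675 f(25,13)=177099 f(25,15)=53130 f(25,17)=12650 f(25,19)=2300 f(25,21)=300 f(25,23)=25 f(25,25)=1
t=26: f(26,-4)=4601610 f(26,-2)=8095425 f(26,0)=9742800 f(26,2)=9427470 f(26,4)=7660380 f(26,6)=5296785 f(26,8)=3121950 f(26,10)=1561950 f(26,12)=657774 f(26,14)=230229 f(26,16)=65780 f(26,18)=14950 f(26,20)=2600 f(26,22)=325 f(26,24)=26 f(26,26)=1
Σ_s f(26,s) = 50480055
P = 50480055/67108864 = 50480055/67108864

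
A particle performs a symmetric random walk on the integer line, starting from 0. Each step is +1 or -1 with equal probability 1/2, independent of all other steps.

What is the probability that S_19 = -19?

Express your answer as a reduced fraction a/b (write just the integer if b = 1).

Answer: 1/524288

Derivation:
To reach position -19 after 19 steps: need 0 steps of +1 and 19 of -1.
Favorable paths: C(19,0) = 1
Total paths: 2^19 = 524288
P = 1/524288 = 1/524288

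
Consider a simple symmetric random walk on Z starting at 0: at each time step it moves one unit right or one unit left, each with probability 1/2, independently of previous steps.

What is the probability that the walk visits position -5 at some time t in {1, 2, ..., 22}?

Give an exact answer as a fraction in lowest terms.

Answer: 300185/1048576

Derivation:
Count via complement. Let g(t,s) = #length-t paths at position s with S_1..S_t all ≠ -5.
g(t,s) = g(t-1,s-1) + g(t-1,s+1) for s ≠ -5; g(t,-5) = 0.
t=0: g(0,0)=1
t=1: g(1,-1)=1 g(1,1)=1
t=2: g(2,-2)=1 g(2,0)=2 g(2,2)=1
t=3: g(3,-3)=1 g(3,-1)=3 g(3,1)=3 g(3,3)=1
t=4: g(4,-4)=1 g(4,-2)=4 g(4,0)=6 g(4,2)=4 g(4,4)=1
t=5: g(5,-3)=5 g(5,-1)=10 g(5,1)=10 g(5,3)=5 g(5,5)=1
t=6: g(6,-4)=5 g(6,-2)=15 g(6,0)=20 g(6,2)=15 g(6,4)=6 g(6,6)=1
t=7: g(7,-3)=20 g(7,-1)=35 g(7,1)=35 g(7,3)=21 g(7,5)=7 g(7,7)=1
t=8: g(8,-4)=20 g(8,-2)=55 g(8,0)=70 g(8,2)=56 g(8,4)=28 g(8,6)=8 g(8,8)=1
t=9: g(9,-3)=75 g(9,-1)=125 g(9,1)=126 g(9,3)=84 g(9,5)=36 g(9,7)=9 g(9,9)=1
t=10: g(10,-4)=75 g(10,-2)=200 g(10,0)=251 g(10,2)=210 g(10,4)=120 g(10,6)=45 g(10,8)=10 g(10,10)=1
t=11: g(11,-3)=275 g(11,-1)=451 g(11,1)=461 g(11,3)=330 g(11,5)=165 g(11,7)=55 g(11,9)=11 g(11,11)=1
t=12: g(12,-4)=275 g(12,-2)=726 g(12,0)=912 g(12,2)=791 g(12,4)=495 g(12,6)=220 g(12,8)=66 g(12,10)=12 g(12,12)=1
t=13: g(13,-3)=1001 g(13,-1)=1638 g(13,1)=1703 g(13,3)=1286 g(13,5)=715 g(13,7)=286 g(13,9)=78 g(13,11)=13 g(13,13)=1
t=14: g(14,-4)=1001 g(14,-2)=2639 g(14,0)=3341 g(14,2)=2989 g(14,4)=2001 g(14,6)=1001 g(14,8)=364 g(14,10)=91 g(14,12)=14 g(14,14)=1
t=15: g(15,-3)=3640 g(15,-1)=5980 g(15,1)=6330 g(15,3)=4990 g(15,5)=3002 g(15,7)=1365 g(15,9)=455 g(15,11)=105 g(15,13)=15 g(15,15)=1
t=16: g(16,-4)=3640 g(16,-2)=9620 g(16,0)=12310 g(16,2)=11320 g(16,4)=7992 g(16,6)=4367 g(16,8)=1820 g(16,10)=560 g(16,12)=120 g(16,14)=16 g(16,16)=1
t=17: g(17,-3)=13260 g(17,-1)=21930 g(17,1)=23630 g(17,3)=19312 g(17,5)=12359 g(17,7)=6187 g(17,9)=2380 g(17,11)=680 g(17,13)=136 g(17,15)=17 g(17,17)=1
t=18: g(18,-4)=13260 g(18,-2)=35190 g(18,0)=45560 g(18,2)=42942 g(18,4)=31671 g(18,6)=18546 g(18,8)=8567 g(18,10)=3060 g(18,12)=816 g(18,14)=153 g(18,16)=18 g(18,18)=1
t=19: g(19,-3)=48450 g(19,-1)=80750 g(19,1)=88502 g(19,3)=74613 g(19,5)=50217 g(19,7)=27113 g(19,9)=11627 g(19,11)=3876 g(19,13)=969 g(19,15)=171 g(19,17)=19 g(19,19)=1
t=20: g(20,-4)=48450 g(20,-2)=129200 g(20,0)=169252 g(20,2)=163115 g(20,4)=124830 g(20,6)=77330 g(20,8)=38740 g(20,10)=15503 g(20,12)=4845 g(20,14)=1140 g(20,16)=190 g(20,18)=20 g(20,20)=1
t=21: g(21,-3)=177650 g(21,-1)=298452 g(21,1)=332367 g(21,3)=287945 g(21,5)=202160 g(21,7)=116070 g(21,9)=54243 g(21,11)=20348 g(21,13)=5985 g(21,15)=1330 g(21,17)=210 g(21,19)=21 g(21,21)=1
t=22: g(22,-4)=177650 g(22,-2)=476102 g(22,0)=630819 g(22,2)=620312 g(22,4)=490105 g(22,6)=318230 g(22,8)=170313 g(22,10)=74591 g(22,12)=26333 g(22,14)=7315 g(22,16)=1540 g(22,18)=231 g(22,20)=22 g(22,22)=1
Paths never hitting -5: Σ_s g(22,s) = 2993564
Paths hitting -5: 2^22 - 2993564 = 1200740
P = 1200740/4194304 = 300185/1048576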